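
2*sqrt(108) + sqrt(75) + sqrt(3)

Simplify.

18*sqrt(3)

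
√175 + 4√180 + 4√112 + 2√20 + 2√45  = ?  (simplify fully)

√175 = 5*√7; 4√180 = 24*√5; 4√112 = 16*√7; 2√20 = 4*√5; 2√45 = 6*√5

21*√7 + 34*√5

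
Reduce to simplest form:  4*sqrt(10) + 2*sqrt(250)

4*sqrt(10) = 4*sqrt(10); 2*sqrt(250) = 10*sqrt(10)
Combine: (4 + 10)·sqrt(10) = 14*sqrt(10)

14*sqrt(10)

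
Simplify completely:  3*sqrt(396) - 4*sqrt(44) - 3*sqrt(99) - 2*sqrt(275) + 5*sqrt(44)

sqrt(11)

3*sqrt(396) = 18*sqrt(11); 4*sqrt(44) = 8*sqrt(11); 3*sqrt(99) = 9*sqrt(11); 2*sqrt(275) = 10*sqrt(11); 5*sqrt(44) = 10*sqrt(11)
Combine: (18 - 8 - 9 - 10 + 10)·sqrt(11) = sqrt(11)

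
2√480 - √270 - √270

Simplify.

2*√30

2√480 = 8*√30; √270 = 3*√30; √270 = 3*√30
Combine: (8 - 3 - 3)·√30 = 2*√30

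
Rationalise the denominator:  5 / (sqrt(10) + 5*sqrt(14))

(-sqrt(10) + 5*sqrt(14))/68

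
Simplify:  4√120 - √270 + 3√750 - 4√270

8*√30

4√120 = 8*√30; √270 = 3*√30; 3√750 = 15*√30; 4√270 = 12*√30
Combine: (8 - 3 + 15 - 12)·√30 = 8*√30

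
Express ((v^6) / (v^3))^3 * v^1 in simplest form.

v^10

Inside the bracket: v^3
Raise to the power 3: v^9
Multiply by v^1: add exponents.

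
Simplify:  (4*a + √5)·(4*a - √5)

16*a² - 5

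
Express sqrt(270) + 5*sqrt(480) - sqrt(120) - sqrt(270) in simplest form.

18*sqrt(30)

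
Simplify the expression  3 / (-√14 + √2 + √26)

Group as (√2 + √26) - √14; multiply by (√2 + √26) + √14, then rationalise the remaining surd.

(-7*√14 - 5*√26 + 19*√2 + 2*√182)/2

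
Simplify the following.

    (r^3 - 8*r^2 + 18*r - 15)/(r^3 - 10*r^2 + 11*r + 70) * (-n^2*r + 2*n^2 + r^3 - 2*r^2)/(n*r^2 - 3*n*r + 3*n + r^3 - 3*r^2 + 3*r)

Factor: r^3 - 8*r^2 + 18*r - 15 = (r - 5)*(r^2 - 3*r + 3);  r^3 - 10*r^2 + 11*r + 70 = (r - 7)*(r - 5)*(r + 2);  -n^2*r + 2*n^2 + r^3 - 2*r^2 = (r - 2)*(n + r)*(-n + r);  n*r^2 - 3*n*r + 3*n + r^3 - 3*r^2 + 3*r = (n + r)*(r^2 - 3*r + 3)
Cancel the common factors (r^2 - 3*r + 3), (n + r), (r - 5).

(-n*r + 2*n + r^2 - 2*r)/(r^2 - 5*r - 14)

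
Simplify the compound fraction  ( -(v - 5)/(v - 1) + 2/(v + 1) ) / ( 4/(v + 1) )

(-v² + 6*v + 3)/(4*v - 4)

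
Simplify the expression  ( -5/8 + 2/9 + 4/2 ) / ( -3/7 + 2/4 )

Numerator: -5/8 + 2/9 + 4/2 = 115/72
Denominator: -3/7 + 2/4 = 1/14
Divide: (115/72) · (14) = 805/36

805/36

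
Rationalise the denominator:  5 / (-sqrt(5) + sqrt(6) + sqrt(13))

Group as (sqrt(6) + sqrt(13)) - sqrt(5); multiply by (sqrt(6) + sqrt(13)) + sqrt(5), then rationalise the remaining surd.

(-35*sqrt(5) - 5*sqrt(13) + 30*sqrt(6) + 5*sqrt(390))/58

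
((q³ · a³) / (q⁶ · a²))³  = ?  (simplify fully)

a³/q⁹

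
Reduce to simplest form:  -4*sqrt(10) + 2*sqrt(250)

6*sqrt(10)

4*sqrt(10) = 4*sqrt(10); 2*sqrt(250) = 10*sqrt(10)
Combine: (-4 + 10)·sqrt(10) = 6*sqrt(10)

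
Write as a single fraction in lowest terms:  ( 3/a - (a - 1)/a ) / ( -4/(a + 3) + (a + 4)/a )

Numerator: 3/a - (a - 1)/a = (-a + 4)/a
Denominator: -4/(a + 3) + (a + 4)/a = (a**2 + 3*a + 12)/(a**2 + 3*a)
Divide: ((-a + 4)/a) · ((a**2 + 3*a)/(a**2 + 3*a + 12)) = (-a**2 + a + 12)/(a**2 + 3*a + 12)

(-a**2 + a + 12)/(a**2 + 3*a + 12)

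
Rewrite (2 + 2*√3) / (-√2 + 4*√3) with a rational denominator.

Multiply numerator and denominator by √2 + 4*√3.
Denominator becomes 46; numerator becomes 2*√2 + 2*√6 + 8*√3 + 24.

(√2 + √6 + 4*√3 + 12)/23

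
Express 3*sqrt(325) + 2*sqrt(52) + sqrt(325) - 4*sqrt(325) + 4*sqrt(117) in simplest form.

16*sqrt(13)

3*sqrt(325) = 15*sqrt(13); 2*sqrt(52) = 4*sqrt(13); sqrt(325) = 5*sqrt(13); 4*sqrt(325) = 20*sqrt(13); 4*sqrt(117) = 12*sqrt(13)
Combine: (15 + 4 + 5 - 20 + 12)·sqrt(13) = 16*sqrt(13)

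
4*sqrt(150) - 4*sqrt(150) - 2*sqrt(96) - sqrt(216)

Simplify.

4*sqrt(150) = 20*sqrt(6); 4*sqrt(150) = 20*sqrt(6); 2*sqrt(96) = 8*sqrt(6); sqrt(216) = 6*sqrt(6)
Combine: (20 - 20 - 8 - 6)·sqrt(6) = -14*sqrt(6)

-14*sqrt(6)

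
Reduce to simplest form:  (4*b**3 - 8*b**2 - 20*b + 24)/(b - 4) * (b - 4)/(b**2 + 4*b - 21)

Factor: 4*b**3 - 8*b**2 - 20*b + 24 = 4*(b - 1)*(b - 3)*(b + 2);  b**2 + 4*b - 21 = (b - 3)*(b + 7)
Cancel the common factors (b - 4), (b - 3).

(4*b**2 + 4*b - 8)/(b + 7)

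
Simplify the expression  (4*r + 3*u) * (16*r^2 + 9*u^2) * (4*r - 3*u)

256*r^4 - 81*u^4

((4*r)+(3*u))((4*r)-(3*u)) = 16*r^2 - 9*u^2; continue pairing.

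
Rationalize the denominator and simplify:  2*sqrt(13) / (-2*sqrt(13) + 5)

Multiply numerator and denominator by 5 + 2*sqrt(13).
Denominator becomes -27; numerator becomes 10*sqrt(13) + 52.

(-52 - 10*sqrt(13))/27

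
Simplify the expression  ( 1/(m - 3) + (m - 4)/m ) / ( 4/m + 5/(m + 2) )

Numerator: 1/(m - 3) + (m - 4)/m = (m² - 6*m + 12)/(m² - 3*m)
Denominator: 4/m + 5/(m + 2) = (9*m + 8)/(m² + 2*m)
Divide: ((m² - 6*m + 12)/(m² - 3*m)) · ((m² + 2*m)/(9*m + 8)) = (m³ - 4*m² + 24)/(9*m² - 19*m - 24)

(m³ - 4*m² + 24)/(9*m² - 19*m - 24)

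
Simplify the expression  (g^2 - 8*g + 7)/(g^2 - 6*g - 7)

Factor: g^2 - 8*g + 7 = (g - 7)*(g - 1);  g^2 - 6*g - 7 = (g - 7)*(g + 1)
Cancel the common factor (g - 7).

(g - 1)/(g + 1)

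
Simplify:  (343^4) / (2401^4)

343^4 = 7^12; 2401^4 = 7^16
Combine exponents: 7^(-4)

7^(-4)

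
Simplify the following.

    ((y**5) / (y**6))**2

Inside the bracket: (y**-1)
Raise to the power 2: (y**-2)

y**(-2)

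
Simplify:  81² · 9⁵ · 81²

81² = 3^8; 9⁵ = 3^10; 81² = 3^8
Combine exponents: 3^26

3^26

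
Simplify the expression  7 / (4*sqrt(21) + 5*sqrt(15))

Multiply numerator and denominator by -5*sqrt(15) + 4*sqrt(21).
Denominator becomes -39; numerator becomes -35*sqrt(15) + 28*sqrt(21).

(-28*sqrt(21) + 35*sqrt(15))/39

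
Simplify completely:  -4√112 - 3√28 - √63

-25*√7

4√112 = 16*√7; 3√28 = 6*√7; √63 = 3*√7
Combine: (-16 - 6 - 3)·√7 = -25*√7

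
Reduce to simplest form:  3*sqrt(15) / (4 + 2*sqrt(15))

Multiply numerator and denominator by -2*sqrt(15) + 4.
Denominator becomes -44; numerator becomes -90 + 12*sqrt(15).

(-6*sqrt(15) + 45)/22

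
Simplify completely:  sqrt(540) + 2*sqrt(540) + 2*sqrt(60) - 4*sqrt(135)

sqrt(540) = 6*sqrt(15); 2*sqrt(540) = 12*sqrt(15); 2*sqrt(60) = 4*sqrt(15); 4*sqrt(135) = 12*sqrt(15)
Combine: (6 + 12 + 4 - 12)·sqrt(15) = 10*sqrt(15)

10*sqrt(15)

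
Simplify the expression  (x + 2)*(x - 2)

(x)^2 - (2)^2 = x^2 - 4.

x^2 - 4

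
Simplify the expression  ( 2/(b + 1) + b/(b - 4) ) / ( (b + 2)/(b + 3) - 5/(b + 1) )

Numerator: 2/(b + 1) + b/(b - 4) = (b² + 3*b - 8)/(b² - 3*b - 4)
Denominator: (b + 2)/(b + 3) - 5/(b + 1) = (b² - 2*b - 13)/(b² + 4*b + 3)
Divide: ((b² + 3*b - 8)/(b² - 3*b - 4)) · ((b² + 4*b + 3)/(b² - 2*b - 13)) = (b³ + 6*b² + b - 24)/(b³ - 6*b² - 5*b + 52)

(b³ + 6*b² + b - 24)/(b³ - 6*b² - 5*b + 52)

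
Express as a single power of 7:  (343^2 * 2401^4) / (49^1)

7^20

343^2 = 7^6; 2401^4 = 7^16; 49^1 = 7^2
Combine exponents: 7^20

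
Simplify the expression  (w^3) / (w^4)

1/w

Quotient: (w^-1)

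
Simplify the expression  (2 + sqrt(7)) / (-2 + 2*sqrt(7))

(sqrt(7) + 3)/4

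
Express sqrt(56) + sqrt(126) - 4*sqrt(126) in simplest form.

sqrt(56) = 2*sqrt(14); sqrt(126) = 3*sqrt(14); 4*sqrt(126) = 12*sqrt(14)
Combine: (2 + 3 - 12)·sqrt(14) = -7*sqrt(14)

-7*sqrt(14)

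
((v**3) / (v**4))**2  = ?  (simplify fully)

Inside the bracket: (v**-1)
Raise to the power 2: (v**-2)

v**(-2)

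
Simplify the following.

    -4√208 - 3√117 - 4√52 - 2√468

4√208 = 16*√13; 3√117 = 9*√13; 4√52 = 8*√13; 2√468 = 12*√13
Combine: (-16 - 9 - 8 - 12)·√13 = -45*√13

-45*√13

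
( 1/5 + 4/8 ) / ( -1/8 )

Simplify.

-28/5

Numerator: 1/5 + 4/8 = 7/10
Denominator: -1/8 = -1/8
Divide: (7/10) · (-8) = -28/5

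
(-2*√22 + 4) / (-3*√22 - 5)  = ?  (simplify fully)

(-22*√22 + 152)/173

Multiply numerator and denominator by -5 + 3*√22.
Denominator becomes -173; numerator becomes -152 + 22*√22.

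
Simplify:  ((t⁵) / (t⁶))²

Inside the bracket: (t^-1)
Raise to the power 2: (t^-2)

t^(-2)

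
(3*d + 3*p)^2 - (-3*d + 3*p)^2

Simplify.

36*d*p

Binomially expand both and collect terms in (3*p), (3*d).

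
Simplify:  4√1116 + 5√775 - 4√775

29*√31

4√1116 = 24*√31; 5√775 = 25*√31; 4√775 = 20*√31
Combine: (24 + 25 - 20)·√31 = 29*√31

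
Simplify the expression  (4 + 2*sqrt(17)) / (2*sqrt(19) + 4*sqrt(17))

Multiply numerator and denominator by -2*sqrt(19) + 4*sqrt(17).
Denominator becomes 196; numerator becomes -4*sqrt(323) - 8*sqrt(19) + 16*sqrt(17) + 136.

(-sqrt(323) - 2*sqrt(19) + 4*sqrt(17) + 34)/49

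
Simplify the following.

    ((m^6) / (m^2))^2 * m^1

m^9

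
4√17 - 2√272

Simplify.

4√17 = 4*√17; 2√272 = 8*√17
Combine: (4 - 8)·√17 = -4*√17

-4*√17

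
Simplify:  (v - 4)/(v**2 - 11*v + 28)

Factor: v**2 - 11*v + 28 = (v - 4)*(v - 7)
Cancel the common factor (v - 4).

1/(v - 7)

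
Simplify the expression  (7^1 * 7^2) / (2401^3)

7^1 = 7^1; 7^2 = 7^2; 2401^3 = 7^12
Combine exponents: 7^(-9)

7^(-9)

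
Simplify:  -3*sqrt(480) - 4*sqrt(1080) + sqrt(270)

-33*sqrt(30)

3*sqrt(480) = 12*sqrt(30); 4*sqrt(1080) = 24*sqrt(30); sqrt(270) = 3*sqrt(30)
Combine: (-12 - 24 + 3)·sqrt(30) = -33*sqrt(30)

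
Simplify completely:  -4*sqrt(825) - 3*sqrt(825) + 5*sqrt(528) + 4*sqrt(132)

-7*sqrt(33)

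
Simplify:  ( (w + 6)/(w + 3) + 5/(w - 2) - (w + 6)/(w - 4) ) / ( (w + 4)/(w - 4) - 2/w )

(-2*w^3 - 33*w^2 + 24*w)/(w^4 + 3*w^3 + 4*w^2 - 4*w - 48)

Numerator: (w + 6)/(w + 3) + 5/(w - 2) - (w + 6)/(w - 4) = (-2*w^2 - 33*w + 24)/(w^3 - 3*w^2 - 10*w + 24)
Denominator: (w + 4)/(w - 4) - 2/w = (w^2 + 2*w + 8)/(w^2 - 4*w)
Divide: ((-2*w^2 - 33*w + 24)/(w^3 - 3*w^2 - 10*w + 24)) · ((w^2 - 4*w)/(w^2 + 2*w + 8)) = (-2*w^3 - 33*w^2 + 24*w)/(w^4 + 3*w^3 + 4*w^2 - 4*w - 48)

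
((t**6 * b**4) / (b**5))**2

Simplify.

t**12/b**2

Inside the bracket: t**6 * (b**-1)
Raise to the power 2: t**12 * (b**-2)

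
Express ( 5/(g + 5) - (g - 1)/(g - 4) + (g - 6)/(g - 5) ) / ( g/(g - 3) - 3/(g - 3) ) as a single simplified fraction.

(g² - 46*g + 195)/(g³ - 4*g² - 25*g + 100)

Numerator: 5/(g + 5) - (g - 1)/(g - 4) + (g - 6)/(g - 5) = (g² - 46*g + 195)/(g³ - 4*g² - 25*g + 100)
Denominator: g/(g - 3) - 3/(g - 3) = 1
Divide: ((g² - 46*g + 195)/(g³ - 4*g² - 25*g + 100)) · (1) = (g² - 46*g + 195)/(g³ - 4*g² - 25*g + 100)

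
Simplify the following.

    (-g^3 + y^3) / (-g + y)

g^2 + g*y + y^2

Apply the difference-of-cubes factorisation and cancel (-g + y).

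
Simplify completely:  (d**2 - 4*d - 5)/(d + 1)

d - 5

Factor: d**2 - 4*d - 5 = (d + 1)*(d - 5)
Cancel the common factor (d + 1).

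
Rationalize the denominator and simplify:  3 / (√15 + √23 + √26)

Group as (√15 + √26) + √23; multiply by (√15 + √26) - √23, then rationalise the remaining surd.

(-√8970 + 6*√26 + 9*√23 + 17*√15)/206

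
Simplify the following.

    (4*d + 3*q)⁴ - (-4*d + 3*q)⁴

Only the odd-power cross terms survive.

1536*d³*q + 864*d*q³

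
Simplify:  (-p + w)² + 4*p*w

After expansion: p² + 2*p*w + w² — a perfect-square trinomial.

(p + w)²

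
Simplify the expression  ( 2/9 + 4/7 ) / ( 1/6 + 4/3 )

Numerator: 2/9 + 4/7 = 50/63
Denominator: 1/6 + 4/3 = 3/2
Divide: (50/63) · (2/3) = 100/189

100/189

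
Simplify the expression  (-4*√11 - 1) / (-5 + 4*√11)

Multiply numerator and denominator by -4*√11 - 5.
Denominator becomes -151; numerator becomes 24*√11 + 181.

(-181 - 24*√11)/151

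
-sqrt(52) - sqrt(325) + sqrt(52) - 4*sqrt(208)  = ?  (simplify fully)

sqrt(52) = 2*sqrt(13); sqrt(325) = 5*sqrt(13); sqrt(52) = 2*sqrt(13); 4*sqrt(208) = 16*sqrt(13)
Combine: (-2 - 5 + 2 - 16)·sqrt(13) = -21*sqrt(13)

-21*sqrt(13)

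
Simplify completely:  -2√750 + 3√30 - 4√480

2√750 = 10*√30; 3√30 = 3*√30; 4√480 = 16*√30
Combine: (-10 + 3 - 16)·√30 = -23*√30

-23*√30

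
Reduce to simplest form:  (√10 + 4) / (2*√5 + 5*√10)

(-4*√5 - 5*√2 + 25 + 10*√10)/115

Multiply numerator and denominator by -2*√5 + 5*√10.
Denominator becomes 230; numerator becomes -8*√5 - 10*√2 + 50 + 20*√10.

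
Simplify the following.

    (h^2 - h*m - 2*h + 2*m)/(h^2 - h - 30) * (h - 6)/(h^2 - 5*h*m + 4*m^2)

(h - 2)/(h^2 - 4*h*m + 5*h - 20*m)

Factor: h^2 - h*m - 2*h + 2*m = (h - 2)*(h - m);  h^2 - h - 30 = (h - 6)*(h + 5);  h^2 - 5*h*m + 4*m^2 = (h - 4*m)*(h - m)
Cancel the common factors (h - 6), (h - m).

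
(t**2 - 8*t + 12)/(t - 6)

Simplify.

t - 2

Factor: t**2 - 8*t + 12 = (t - 2)*(t - 6)
Cancel the common factor (t - 6).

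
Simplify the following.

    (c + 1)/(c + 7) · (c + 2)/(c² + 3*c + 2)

Factor: c² + 3*c + 2 = (c + 2)·(c + 1)
Cancel the common factors (c + 1), (c + 2).

1/(c + 7)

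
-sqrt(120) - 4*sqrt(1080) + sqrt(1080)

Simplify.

sqrt(120) = 2*sqrt(30); 4*sqrt(1080) = 24*sqrt(30); sqrt(1080) = 6*sqrt(30)
Combine: (-2 - 24 + 6)·sqrt(30) = -20*sqrt(30)

-20*sqrt(30)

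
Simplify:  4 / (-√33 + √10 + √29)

Group as (√10 + √29) - √33; multiply by (√10 + √29) + √33, then rationalise the remaining surd.

(-6*√33 + 14*√29 + 52*√10 + 2*√9570)/281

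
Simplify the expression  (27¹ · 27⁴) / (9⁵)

27¹ = 3^3; 27⁴ = 3^12; 9⁵ = 3^10
Combine exponents: 3^5

3^5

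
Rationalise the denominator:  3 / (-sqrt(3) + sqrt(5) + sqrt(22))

(-30*sqrt(5) - 3*sqrt(330) + 36*sqrt(3) + 21*sqrt(22))/68

Group as (sqrt(5) + sqrt(22)) - sqrt(3); multiply by (sqrt(5) + sqrt(22)) + sqrt(3), then rationalise the remaining surd.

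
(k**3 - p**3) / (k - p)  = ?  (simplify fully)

k**2 + k*p + p**2

Factor as (a-b)(a**2+ab+b**2) with a=k, b=p.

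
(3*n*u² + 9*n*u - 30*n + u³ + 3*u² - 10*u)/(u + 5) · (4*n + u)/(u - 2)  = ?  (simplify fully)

12*n² + 7*n*u + u²

Factor: 3*n*u² + 9*n*u - 30*n + u³ + 3*u² - 10*u = (u - 2)·(3*n + u)·(u + 5)
Cancel the common factors (u + 5), (u - 2).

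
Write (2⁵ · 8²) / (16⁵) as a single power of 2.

2⁵ = 2^5; 8² = 2^6; 16⁵ = 2^20
Combine exponents: 2^(-9)

2^(-9)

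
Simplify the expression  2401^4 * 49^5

2401^4 = 7^16; 49^5 = 7^10
Combine exponents: 7^26

7^26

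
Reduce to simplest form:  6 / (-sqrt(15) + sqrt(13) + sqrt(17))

Group as (sqrt(13) + sqrt(17)) - sqrt(15); multiply by (sqrt(13) + sqrt(17)) + sqrt(15), then rationalise the remaining surd.

(-90*sqrt(15) + 66*sqrt(17) + 114*sqrt(13) + 12*sqrt(3315))/659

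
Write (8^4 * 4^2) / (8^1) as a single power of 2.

2^13

8^4 = 2^12; 4^2 = 2^4; 8^1 = 2^3
Combine exponents: 2^13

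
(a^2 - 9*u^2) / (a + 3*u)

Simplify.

a - 3*u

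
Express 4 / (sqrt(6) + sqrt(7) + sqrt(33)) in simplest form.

Group as (sqrt(6) + sqrt(7)) + sqrt(33); multiply by (sqrt(6) + sqrt(7)) - sqrt(33), then rationalise the remaining surd.

(-16*sqrt(7) - 17*sqrt(6) + 3*sqrt(154) + 10*sqrt(33))/29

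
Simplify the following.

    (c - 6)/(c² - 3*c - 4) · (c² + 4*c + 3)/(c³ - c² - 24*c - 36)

Factor: c² - 3*c - 4 = (c + 1)·(c - 4);  c² + 4*c + 3 = (c + 3)·(c + 1);  c³ - c² - 24*c - 36 = (c + 2)·(c - 6)·(c + 3)
Cancel the common factors (c + 3), (c - 6), (c + 1).

1/(c² - 2*c - 8)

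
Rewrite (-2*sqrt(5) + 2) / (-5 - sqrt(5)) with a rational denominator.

(-5 + 3*sqrt(5))/5

Multiply numerator and denominator by -5 + sqrt(5).
Denominator becomes 20; numerator becomes -20 + 12*sqrt(5).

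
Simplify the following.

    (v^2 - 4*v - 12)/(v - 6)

v + 2

Factor: v^2 - 4*v - 12 = (v + 2)*(v - 6)
Cancel the common factor (v - 6).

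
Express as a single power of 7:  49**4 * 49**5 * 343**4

49**4 = 7**8; 49**5 = 7**10; 343**4 = 7**12
Combine exponents: 7**30

7**30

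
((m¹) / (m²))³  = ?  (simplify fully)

m^(-3)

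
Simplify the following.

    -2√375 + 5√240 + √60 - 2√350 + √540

2√375 = 10*√15; 5√240 = 20*√15; √60 = 2*√15; 2√350 = 10*√14; √540 = 6*√15

-10*√14 + 18*√15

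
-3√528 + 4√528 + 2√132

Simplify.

8*√33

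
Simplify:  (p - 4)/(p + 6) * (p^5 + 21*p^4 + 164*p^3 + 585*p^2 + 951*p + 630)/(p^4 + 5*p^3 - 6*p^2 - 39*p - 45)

Factor: p^5 + 21*p^4 + 164*p^3 + 585*p^2 + 951*p + 630 = (p + 6)*(p^2 + 3*p + 3)*(p + 7)*(p + 5);  p^4 + 5*p^3 - 6*p^2 - 39*p - 45 = (p^2 + 3*p + 3)*(p - 3)*(p + 5)
Cancel the common factors (p^2 + 3*p + 3), (p + 5), (p + 6).

(p^2 + 3*p - 28)/(p - 3)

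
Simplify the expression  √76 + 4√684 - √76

24*√19

√76 = 2*√19; 4√684 = 24*√19; √76 = 2*√19
Combine: (2 + 24 - 2)·√19 = 24*√19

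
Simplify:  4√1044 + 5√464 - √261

41*√29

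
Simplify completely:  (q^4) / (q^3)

q

Quotient: q^1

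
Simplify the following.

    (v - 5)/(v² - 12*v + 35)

1/(v - 7)

Factor: v² - 12*v + 35 = (v - 7)·(v - 5)
Cancel the common factor (v - 5).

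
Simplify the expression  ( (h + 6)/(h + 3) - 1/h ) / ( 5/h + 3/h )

(h^2 + 5*h - 3)/(8*h + 24)

Numerator: (h + 6)/(h + 3) - 1/h = (h^2 + 5*h - 3)/(h^2 + 3*h)
Denominator: 5/h + 3/h = 8/h
Divide: ((h^2 + 5*h - 3)/(h^2 + 3*h)) · (h/8) = (h^2 + 5*h - 3)/(8*h + 24)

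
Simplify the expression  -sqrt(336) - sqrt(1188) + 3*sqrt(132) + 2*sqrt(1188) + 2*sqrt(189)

2*sqrt(21) + 12*sqrt(33)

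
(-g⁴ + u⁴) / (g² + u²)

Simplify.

-g² + u²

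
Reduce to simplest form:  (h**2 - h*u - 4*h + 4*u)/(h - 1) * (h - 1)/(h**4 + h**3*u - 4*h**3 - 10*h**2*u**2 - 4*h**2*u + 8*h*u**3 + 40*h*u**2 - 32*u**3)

Factor: h**2 - h*u - 4*h + 4*u = (h - u)*(h - 4);  h**4 + h**3*u - 4*h**3 - 10*h**2*u**2 - 4*h**2*u + 8*h*u**3 + 40*h*u**2 - 32*u**3 = (h - u)*(h - 2*u)*(h - 4)*(h + 4*u)
Cancel the common factors (h - 1), (h - 4), (h - u).

-1/(-h**2 - 2*h*u + 8*u**2)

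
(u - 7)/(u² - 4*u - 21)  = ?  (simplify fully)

Factor: u² - 4*u - 21 = (u + 3)·(u - 7)
Cancel the common factor (u - 7).

1/(u + 3)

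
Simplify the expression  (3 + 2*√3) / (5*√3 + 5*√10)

(-6 - 3*√3 + 3*√10 + 2*√30)/35

Multiply numerator and denominator by -5*√10 + 5*√3.
Denominator becomes -175; numerator becomes -10*√30 - 15*√10 + 15*√3 + 30.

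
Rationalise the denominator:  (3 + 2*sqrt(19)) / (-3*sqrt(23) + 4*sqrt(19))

(9*sqrt(23) + 12*sqrt(19) + 6*sqrt(437) + 152)/97

Multiply numerator and denominator by 3*sqrt(23) + 4*sqrt(19).
Denominator becomes 97; numerator becomes 9*sqrt(23) + 12*sqrt(19) + 6*sqrt(437) + 152.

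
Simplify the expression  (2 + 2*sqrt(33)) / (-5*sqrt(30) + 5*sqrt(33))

Multiply numerator and denominator by 5*sqrt(30) + 5*sqrt(33).
Denominator becomes 75; numerator becomes 10*sqrt(30) + 10*sqrt(33) + 30*sqrt(110) + 330.

(2*sqrt(30) + 2*sqrt(33) + 6*sqrt(110) + 66)/15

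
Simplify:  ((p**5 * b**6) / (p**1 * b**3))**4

Inside the bracket: p**4 * b**3
Raise to the power 4: p**16 * b**12

b**12*p**16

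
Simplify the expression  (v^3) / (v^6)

Quotient: (v^-3)

v^(-3)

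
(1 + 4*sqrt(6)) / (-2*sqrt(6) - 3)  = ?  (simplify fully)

Multiply numerator and denominator by -3 + 2*sqrt(6).
Denominator becomes -15; numerator becomes -10*sqrt(6) + 45.

(-9 + 2*sqrt(6))/3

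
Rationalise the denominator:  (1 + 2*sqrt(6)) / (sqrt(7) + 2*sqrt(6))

Multiply numerator and denominator by -sqrt(7) + 2*sqrt(6).
Denominator becomes 17; numerator becomes -2*sqrt(42) - sqrt(7) + 2*sqrt(6) + 24.

(-2*sqrt(42) - sqrt(7) + 2*sqrt(6) + 24)/17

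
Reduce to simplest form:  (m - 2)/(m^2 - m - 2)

1/(m + 1)

Factor: m^2 - m - 2 = (m + 1)*(m - 2)
Cancel the common factor (m - 2).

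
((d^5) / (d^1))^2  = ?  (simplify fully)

d^8

Inside the bracket: d^4
Raise to the power 2: d^8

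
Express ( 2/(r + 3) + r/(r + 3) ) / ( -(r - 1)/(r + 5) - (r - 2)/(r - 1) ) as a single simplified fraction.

Numerator: 2/(r + 3) + r/(r + 3) = (r + 2)/(r + 3)
Denominator: -(r - 1)/(r + 5) - (r - 2)/(r - 1) = (-2*r^2 - r + 9)/(r^2 + 4*r - 5)
Divide: ((r + 2)/(r + 3)) · ((r^2 + 4*r - 5)/(-2*r^2 - r + 9)) = (-r^3 - 6*r^2 - 3*r + 10)/(2*r^3 + 7*r^2 - 6*r - 27)

(-r^3 - 6*r^2 - 3*r + 10)/(2*r^3 + 7*r^2 - 6*r - 27)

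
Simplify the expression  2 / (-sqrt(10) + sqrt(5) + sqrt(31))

(-18*sqrt(5) - 5*sqrt(62) + 13*sqrt(10) + 8*sqrt(31))/14

Group as (sqrt(5) + sqrt(31)) - sqrt(10); multiply by (sqrt(5) + sqrt(31)) + sqrt(10), then rationalise the remaining surd.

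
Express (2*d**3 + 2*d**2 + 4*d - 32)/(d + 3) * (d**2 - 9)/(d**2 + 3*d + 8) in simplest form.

Factor: 2*d**3 + 2*d**2 + 4*d - 32 = 2*(d**2 + 3*d + 8)*(d - 2);  d**2 - 9 = (d - 3)*(d + 3)
Cancel the common factors (d**2 + 3*d + 8), (d + 3).

2*d**2 - 10*d + 12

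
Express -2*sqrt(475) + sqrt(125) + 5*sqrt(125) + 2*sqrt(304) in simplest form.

2*sqrt(475) = 10*sqrt(19); sqrt(125) = 5*sqrt(5); 5*sqrt(125) = 25*sqrt(5); 2*sqrt(304) = 8*sqrt(19)

-2*sqrt(19) + 30*sqrt(5)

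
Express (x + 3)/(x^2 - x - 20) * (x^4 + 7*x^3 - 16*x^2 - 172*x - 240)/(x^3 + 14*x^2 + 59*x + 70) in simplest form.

Factor: x^2 - x - 20 = (x - 5)*(x + 4);  x^4 + 7*x^3 - 16*x^2 - 172*x - 240 = (x - 5)*(x + 2)*(x + 4)*(x + 6);  x^3 + 14*x^2 + 59*x + 70 = (x + 7)*(x + 2)*(x + 5)
Cancel the common factors (x + 4), (x + 2), (x - 5).

(x^2 + 9*x + 18)/(x^2 + 12*x + 35)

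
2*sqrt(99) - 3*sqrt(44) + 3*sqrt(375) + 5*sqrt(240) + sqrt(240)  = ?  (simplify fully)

39*sqrt(15)

2*sqrt(99) = 6*sqrt(11); 3*sqrt(44) = 6*sqrt(11); 3*sqrt(375) = 15*sqrt(15); 5*sqrt(240) = 20*sqrt(15); sqrt(240) = 4*sqrt(15)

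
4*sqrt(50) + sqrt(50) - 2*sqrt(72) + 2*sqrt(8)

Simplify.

17*sqrt(2)

4*sqrt(50) = 20*sqrt(2); sqrt(50) = 5*sqrt(2); 2*sqrt(72) = 12*sqrt(2); 2*sqrt(8) = 4*sqrt(2)
Combine: (20 + 5 - 12 + 4)·sqrt(2) = 17*sqrt(2)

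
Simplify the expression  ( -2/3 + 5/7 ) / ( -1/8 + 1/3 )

8/35

Numerator: -2/3 + 5/7 = 1/21
Denominator: -1/8 + 1/3 = 5/24
Divide: (1/21) · (24/5) = 8/35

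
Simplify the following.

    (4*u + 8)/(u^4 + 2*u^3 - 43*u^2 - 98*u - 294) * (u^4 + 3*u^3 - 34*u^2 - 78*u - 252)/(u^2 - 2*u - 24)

(4*u + 8)/(u^2 - 3*u - 28)

Factor: 4*u + 8 = 4*(u + 2);  u^4 + 2*u^3 - 43*u^2 - 98*u - 294 = (u^2 + 2*u + 6)*(u + 7)*(u - 7);  u^4 + 3*u^3 - 34*u^2 - 78*u - 252 = (u + 7)*(u - 6)*(u^2 + 2*u + 6);  u^2 - 2*u - 24 = (u + 4)*(u - 6)
Cancel the common factors (u^2 + 2*u + 6), (u + 7), (u - 6).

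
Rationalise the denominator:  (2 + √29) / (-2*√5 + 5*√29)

(4*√5 + 2*√145 + 10*√29 + 145)/705

Multiply numerator and denominator by 2*√5 + 5*√29.
Denominator becomes 705; numerator becomes 4*√5 + 2*√145 + 10*√29 + 145.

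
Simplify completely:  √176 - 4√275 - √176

√176 = 4*√11; 4√275 = 20*√11; √176 = 4*√11
Combine: (4 - 20 - 4)·√11 = -20*√11

-20*√11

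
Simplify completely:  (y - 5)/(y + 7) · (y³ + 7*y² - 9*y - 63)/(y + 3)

Factor: y³ + 7*y² - 9*y - 63 = (y - 3)·(y + 7)·(y + 3)
Cancel the common factors (y + 3), (y + 7).

y² - 8*y + 15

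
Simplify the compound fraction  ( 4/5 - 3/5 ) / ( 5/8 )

8/25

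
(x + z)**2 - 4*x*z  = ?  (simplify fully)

After expansion: x**2 - 2*x*z + z**2 — a perfect-square trinomial.

(x - z)**2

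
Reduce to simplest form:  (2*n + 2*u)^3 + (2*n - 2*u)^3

Only the even-power cross terms survive.

16*n*(n^2 + 3*u^2)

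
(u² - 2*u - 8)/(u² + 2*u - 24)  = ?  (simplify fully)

(u + 2)/(u + 6)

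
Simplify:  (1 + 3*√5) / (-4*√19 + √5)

Multiply numerator and denominator by √5 + 4*√19.
Denominator becomes -299; numerator becomes √5 + 15 + 4*√19 + 12*√95.

(-12*√95 - 4*√19 - 15 - √5)/299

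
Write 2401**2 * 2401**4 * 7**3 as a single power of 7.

2401**2 = 7**8; 2401**4 = 7**16; 7**3 = 7**3
Combine exponents: 7**27

7**27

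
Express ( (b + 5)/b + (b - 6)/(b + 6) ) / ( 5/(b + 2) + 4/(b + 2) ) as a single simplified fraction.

Numerator: (b + 5)/b + (b - 6)/(b + 6) = (2*b² + 5*b + 30)/(b² + 6*b)
Denominator: 5/(b + 2) + 4/(b + 2) = 9/(b + 2)
Divide: ((2*b² + 5*b + 30)/(b² + 6*b)) · (b/9 + 2/9) = (2*b³ + 9*b² + 40*b + 60)/(9*b² + 54*b)

(2*b³ + 9*b² + 40*b + 60)/(9*b² + 54*b)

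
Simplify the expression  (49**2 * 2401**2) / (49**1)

49**2 = 7**4; 2401**2 = 7**8; 49**1 = 7**2
Combine exponents: 7**10

7**10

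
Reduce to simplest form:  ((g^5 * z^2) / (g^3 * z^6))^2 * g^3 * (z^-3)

g^7/z^11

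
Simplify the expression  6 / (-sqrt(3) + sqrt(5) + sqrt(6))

(-12*sqrt(3) + 3*sqrt(6) + 6*sqrt(5) + 9*sqrt(10))/14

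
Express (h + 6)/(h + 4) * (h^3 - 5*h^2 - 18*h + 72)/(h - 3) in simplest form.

h^2 - 36

Factor: h^3 - 5*h^2 - 18*h + 72 = (h - 3)*(h - 6)*(h + 4)
Cancel the common factors (h + 4), (h - 3).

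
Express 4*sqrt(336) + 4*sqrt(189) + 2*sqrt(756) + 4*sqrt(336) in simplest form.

4*sqrt(336) = 16*sqrt(21); 4*sqrt(189) = 12*sqrt(21); 2*sqrt(756) = 12*sqrt(21); 4*sqrt(336) = 16*sqrt(21)
Combine: (16 + 12 + 12 + 16)·sqrt(21) = 56*sqrt(21)

56*sqrt(21)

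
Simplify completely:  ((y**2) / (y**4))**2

y**(-4)

Inside the bracket: (y**-2)
Raise to the power 2: (y**-4)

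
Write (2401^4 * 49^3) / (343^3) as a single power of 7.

7^13

2401^4 = 7^16; 49^3 = 7^6; 343^3 = 7^9
Combine exponents: 7^13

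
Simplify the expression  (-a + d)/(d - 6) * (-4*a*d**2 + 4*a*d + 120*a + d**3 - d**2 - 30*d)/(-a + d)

-4*a*d - 20*a + d**2 + 5*d

Factor: -4*a*d**2 + 4*a*d + 120*a + d**3 - d**2 - 30*d = (-4*a + d)*(d - 6)*(d + 5)
Cancel the common factors (-a + d), (d - 6).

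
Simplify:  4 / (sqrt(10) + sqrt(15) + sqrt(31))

(-10*sqrt(186) - 6*sqrt(31) + 26*sqrt(15) + 36*sqrt(10))/141

Group as (sqrt(10) + sqrt(31)) + sqrt(15); multiply by (sqrt(10) + sqrt(31)) - sqrt(15), then rationalise the remaining surd.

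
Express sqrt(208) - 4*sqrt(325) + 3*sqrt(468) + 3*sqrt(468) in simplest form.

20*sqrt(13)

sqrt(208) = 4*sqrt(13); 4*sqrt(325) = 20*sqrt(13); 3*sqrt(468) = 18*sqrt(13); 3*sqrt(468) = 18*sqrt(13)
Combine: (4 - 20 + 18 + 18)·sqrt(13) = 20*sqrt(13)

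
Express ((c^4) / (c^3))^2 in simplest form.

Inside the bracket: c^1
Raise to the power 2: c^2

c^2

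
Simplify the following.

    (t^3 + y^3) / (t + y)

Apply the sum-of-cubes factorisation and cancel (t + y).

t^2 - t*y + y^2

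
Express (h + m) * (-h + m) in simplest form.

Telescope via difference of squares: (m+h)(m-h) = -h^2 + m^2.

-h^2 + m^2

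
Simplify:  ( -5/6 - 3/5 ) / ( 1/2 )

-43/15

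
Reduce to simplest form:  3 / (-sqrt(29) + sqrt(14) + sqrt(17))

(-sqrt(29) + 13*sqrt(17) + 16*sqrt(14) + sqrt(6902))/158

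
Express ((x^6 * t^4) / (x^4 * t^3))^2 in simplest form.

Inside the bracket: x^2 * t^1
Raise to the power 2: x^4 * t^2

t^2*x^4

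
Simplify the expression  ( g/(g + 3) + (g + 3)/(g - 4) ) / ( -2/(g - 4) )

Numerator: g/(g + 3) + (g + 3)/(g - 4) = (2*g**2 + 2*g + 9)/(g**2 - g - 12)
Denominator: -2/(g - 4) = -2/(g - 4)
Divide: ((2*g**2 + 2*g + 9)/(g**2 - g - 12)) · (-g/2 + 2) = (-2*g**2 - 2*g - 9)/(2*g + 6)

(-2*g**2 - 2*g - 9)/(2*g + 6)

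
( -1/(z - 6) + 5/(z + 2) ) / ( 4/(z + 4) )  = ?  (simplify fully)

(z^2 - 4*z - 32)/(z^2 - 4*z - 12)

Numerator: -1/(z - 6) + 5/(z + 2) = (4*z - 32)/(z^2 - 4*z - 12)
Denominator: 4/(z + 4) = 4/(z + 4)
Divide: ((4*z - 32)/(z^2 - 4*z - 12)) · (z/4 + 1) = (z^2 - 4*z - 32)/(z^2 - 4*z - 12)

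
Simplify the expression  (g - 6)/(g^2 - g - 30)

Factor: g^2 - g - 30 = (g + 5)*(g - 6)
Cancel the common factor (g - 6).

1/(g + 5)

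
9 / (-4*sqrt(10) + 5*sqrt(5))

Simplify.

(-36*sqrt(10) - 45*sqrt(5))/35

Multiply numerator and denominator by 5*sqrt(5) + 4*sqrt(10).
Denominator becomes -35; numerator becomes 45*sqrt(5) + 36*sqrt(10).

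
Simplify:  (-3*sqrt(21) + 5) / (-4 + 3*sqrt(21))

Multiply numerator and denominator by -3*sqrt(21) - 4.
Denominator becomes -173; numerator becomes -3*sqrt(21) + 169.

(-169 + 3*sqrt(21))/173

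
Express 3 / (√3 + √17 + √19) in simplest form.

Group as (√17 + √19) + √3; multiply by (√17 + √19) - √3, then rationalise the remaining surd.

(-6*√969 + 3*√19 + 15*√17 + 99*√3)/203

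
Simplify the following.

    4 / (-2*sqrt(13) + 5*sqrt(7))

Multiply numerator and denominator by 2*sqrt(13) + 5*sqrt(7).
Denominator becomes 123; numerator becomes 8*sqrt(13) + 20*sqrt(7).

(8*sqrt(13) + 20*sqrt(7))/123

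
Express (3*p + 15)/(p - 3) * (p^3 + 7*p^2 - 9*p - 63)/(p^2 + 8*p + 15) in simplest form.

Factor: 3*p + 15 = 3*(p + 5);  p^3 + 7*p^2 - 9*p - 63 = (p + 3)*(p - 3)*(p + 7);  p^2 + 8*p + 15 = (p + 5)*(p + 3)
Cancel the common factors (p + 5), (p + 3), (p - 3).

3*p + 21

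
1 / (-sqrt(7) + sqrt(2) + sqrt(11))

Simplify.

(-3*sqrt(7) - sqrt(11) + 8*sqrt(2) + sqrt(154))/26

Group as (sqrt(2) + sqrt(11)) - sqrt(7); multiply by (sqrt(2) + sqrt(11)) + sqrt(7), then rationalise the remaining surd.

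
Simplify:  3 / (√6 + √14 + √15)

(-36*√35 + 15*√15 + 21*√14 + 69*√6)/311

Group as (√6 + √14) + √15; multiply by (√6 + √14) - √15, then rationalise the remaining surd.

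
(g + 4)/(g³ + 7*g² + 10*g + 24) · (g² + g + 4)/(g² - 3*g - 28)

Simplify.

1/(g² - g - 42)

Factor: g³ + 7*g² + 10*g + 24 = (g² + g + 4)·(g + 6);  g² - 3*g - 28 = (g - 7)·(g + 4)
Cancel the common factors (g² + g + 4), (g + 4).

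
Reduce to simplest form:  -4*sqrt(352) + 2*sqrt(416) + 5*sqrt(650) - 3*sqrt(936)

4*sqrt(352) = 16*sqrt(22); 2*sqrt(416) = 8*sqrt(26); 5*sqrt(650) = 25*sqrt(26); 3*sqrt(936) = 18*sqrt(26)

-16*sqrt(22) + 15*sqrt(26)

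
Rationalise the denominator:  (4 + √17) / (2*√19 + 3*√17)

(-2*√323 - 8*√19 + 12*√17 + 51)/77

Multiply numerator and denominator by -2*√19 + 3*√17.
Denominator becomes 77; numerator becomes -2*√323 - 8*√19 + 12*√17 + 51.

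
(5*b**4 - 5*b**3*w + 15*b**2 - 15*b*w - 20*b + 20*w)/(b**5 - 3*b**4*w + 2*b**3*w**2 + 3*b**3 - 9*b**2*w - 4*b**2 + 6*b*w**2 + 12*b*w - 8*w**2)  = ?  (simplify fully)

Factor: 5*b**4 - 5*b**3*w + 15*b**2 - 15*b*w - 20*b + 20*w = 5*(b - w)*(b - 1)*(b**2 + b + 4);  b**5 - 3*b**4*w + 2*b**3*w**2 + 3*b**3 - 9*b**2*w - 4*b**2 + 6*b*w**2 + 12*b*w - 8*w**2 = (b - 2*w)*(b - 1)*(b**2 + b + 4)*(b - w)
Cancel the common factors (b**2 + b + 4), (b - 1), (b - w).

-5/(-b + 2*w)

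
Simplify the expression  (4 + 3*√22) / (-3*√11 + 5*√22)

Multiply numerator and denominator by 3*√11 + 5*√22.
Denominator becomes 451; numerator becomes 12*√11 + 20*√22 + 99*√2 + 330.

(12*√11 + 20*√22 + 99*√2 + 330)/451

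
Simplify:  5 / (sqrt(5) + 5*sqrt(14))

Multiply numerator and denominator by -sqrt(5) + 5*sqrt(14).
Denominator becomes 345; numerator becomes -5*sqrt(5) + 25*sqrt(14).

(-sqrt(5) + 5*sqrt(14))/69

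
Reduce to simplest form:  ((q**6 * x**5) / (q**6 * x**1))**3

Inside the bracket: x**4
Raise to the power 3: x**12

x**12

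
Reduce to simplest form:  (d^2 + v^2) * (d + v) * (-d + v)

(v+d)(v-d) = -d^2 + v^2; continue pairing.

-d^4 + v^4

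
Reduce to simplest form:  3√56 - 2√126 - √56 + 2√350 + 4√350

28*√14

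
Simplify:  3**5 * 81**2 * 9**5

3**5 = 3**5; 81**2 = 3**8; 9**5 = 3**10
Combine exponents: 3**23

3**23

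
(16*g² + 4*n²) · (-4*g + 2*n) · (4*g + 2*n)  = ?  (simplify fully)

-256*g⁴ + 16*n⁴

Pair the conjugate factors: ((2*n)+(4*g))((2*n)-(4*g)) = -16*g² + 4*n², then repeat with the next factor.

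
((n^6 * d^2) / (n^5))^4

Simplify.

Inside the bracket: n^1 * d^2
Raise to the power 4: n^4 * d^8

d^8*n^4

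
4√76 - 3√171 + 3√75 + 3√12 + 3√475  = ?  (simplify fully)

21*√3 + 14*√19

4√76 = 8*√19; 3√171 = 9*√19; 3√75 = 15*√3; 3√12 = 6*√3; 3√475 = 15*√19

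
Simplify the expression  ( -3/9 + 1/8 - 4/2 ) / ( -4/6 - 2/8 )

Numerator: -3/9 + 1/8 - 4/2 = -53/24
Denominator: -4/6 - 2/8 = -11/12
Divide: (-53/24) · (-12/11) = 53/22

53/22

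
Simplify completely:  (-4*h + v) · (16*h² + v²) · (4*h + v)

-256*h⁴ + v⁴

(v+(4*h))(v-(4*h)) = -16*h² + v²; continue pairing.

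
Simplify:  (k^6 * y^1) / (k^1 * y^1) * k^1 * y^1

k^6*y

Quotient: k^5
Multiply by k^1 * y^1: add exponents.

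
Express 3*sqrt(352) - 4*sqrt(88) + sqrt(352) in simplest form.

3*sqrt(352) = 12*sqrt(22); 4*sqrt(88) = 8*sqrt(22); sqrt(352) = 4*sqrt(22)
Combine: (12 - 8 + 4)·sqrt(22) = 8*sqrt(22)

8*sqrt(22)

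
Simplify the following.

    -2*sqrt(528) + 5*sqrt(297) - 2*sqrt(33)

5*sqrt(33)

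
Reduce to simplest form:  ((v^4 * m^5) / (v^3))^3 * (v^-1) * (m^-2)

m^13*v^2

Inside the bracket: v^1 * m^5
Raise to the power 3: v^3 * m^15
Multiply by (v^-1) * (m^-2): add exponents.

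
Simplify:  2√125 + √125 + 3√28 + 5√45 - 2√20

6*√7 + 26*√5

2√125 = 10*√5; √125 = 5*√5; 3√28 = 6*√7; 5√45 = 15*√5; 2√20 = 4*√5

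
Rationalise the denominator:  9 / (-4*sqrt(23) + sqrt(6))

Multiply numerator and denominator by sqrt(6) + 4*sqrt(23).
Denominator becomes -362; numerator becomes 9*sqrt(6) + 36*sqrt(23).

(-36*sqrt(23) - 9*sqrt(6))/362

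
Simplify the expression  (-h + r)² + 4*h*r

After expansion: h² + 2*h*r + r² — a perfect-square trinomial.

(h + r)²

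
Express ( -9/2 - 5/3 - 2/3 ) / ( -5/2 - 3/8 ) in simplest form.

Numerator: -9/2 - 5/3 - 2/3 = -41/6
Denominator: -5/2 - 3/8 = -23/8
Divide: (-41/6) · (-8/23) = 164/69

164/69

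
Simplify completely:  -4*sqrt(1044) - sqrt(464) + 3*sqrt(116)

4*sqrt(1044) = 24*sqrt(29); sqrt(464) = 4*sqrt(29); 3*sqrt(116) = 6*sqrt(29)
Combine: (-24 - 4 + 6)·sqrt(29) = -22*sqrt(29)

-22*sqrt(29)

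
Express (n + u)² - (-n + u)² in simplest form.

Only the odd-power cross terms survive.

4*n*u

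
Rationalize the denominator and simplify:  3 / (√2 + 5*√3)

Multiply numerator and denominator by -√2 + 5*√3.
Denominator becomes 73; numerator becomes -3*√2 + 15*√3.

(-3*√2 + 15*√3)/73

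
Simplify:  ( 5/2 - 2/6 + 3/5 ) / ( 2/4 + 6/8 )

166/75

Numerator: 5/2 - 2/6 + 3/5 = 83/30
Denominator: 2/4 + 6/8 = 5/4
Divide: (83/30) · (4/5) = 166/75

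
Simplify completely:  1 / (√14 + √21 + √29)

(-7*√174 + 3*√29 + 11*√21 + 18*√14)/570

Group as (√21 + √29) + √14; multiply by (√21 + √29) - √14, then rationalise the remaining surd.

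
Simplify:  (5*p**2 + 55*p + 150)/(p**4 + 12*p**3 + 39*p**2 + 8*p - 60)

5/(p**2 + p - 2)

Factor: 5*p**2 + 55*p + 150 = 5*(p + 6)*(p + 5);  p**4 + 12*p**3 + 39*p**2 + 8*p - 60 = (p - 1)*(p + 2)*(p + 6)*(p + 5)
Cancel the common factors (p + 6), (p + 5).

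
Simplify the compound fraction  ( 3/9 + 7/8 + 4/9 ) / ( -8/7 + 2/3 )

-833/240

Numerator: 3/9 + 7/8 + 4/9 = 119/72
Denominator: -8/7 + 2/3 = -10/21
Divide: (119/72) · (-21/10) = -833/240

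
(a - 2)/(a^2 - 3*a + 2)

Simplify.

1/(a - 1)

Factor: a^2 - 3*a + 2 = (a - 1)*(a - 2)
Cancel the common factor (a - 2).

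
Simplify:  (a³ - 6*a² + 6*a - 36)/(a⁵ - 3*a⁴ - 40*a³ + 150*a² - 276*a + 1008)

Factor: a³ - 6*a² + 6*a - 36 = (a - 6)·(a² + 6);  a⁵ - 3*a⁴ - 40*a³ + 150*a² - 276*a + 1008 = (a - 4)·(a + 7)·(a - 6)·(a² + 6)
Cancel the common factors (a² + 6), (a - 6).

1/(a² + 3*a - 28)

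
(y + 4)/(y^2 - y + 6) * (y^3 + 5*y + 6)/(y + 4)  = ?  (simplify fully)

Factor: y^3 + 5*y + 6 = (y + 1)*(y^2 - y + 6)
Cancel the common factors (y^2 - y + 6), (y + 4).

y + 1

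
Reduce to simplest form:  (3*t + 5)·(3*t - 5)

Difference of squares with P = 3*t, Q = 5.

9*t² - 25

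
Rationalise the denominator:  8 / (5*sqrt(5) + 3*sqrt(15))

Multiply numerator and denominator by -3*sqrt(15) + 5*sqrt(5).
Denominator becomes -10; numerator becomes -24*sqrt(15) + 40*sqrt(5).

(-20*sqrt(5) + 12*sqrt(15))/5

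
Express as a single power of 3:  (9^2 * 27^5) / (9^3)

3^13

9^2 = 3^4; 27^5 = 3^15; 9^3 = 3^6
Combine exponents: 3^13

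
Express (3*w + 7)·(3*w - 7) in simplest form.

9*w² - 49

Difference of squares with P = 3*w, Q = 7.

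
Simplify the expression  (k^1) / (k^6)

k^(-5)

Quotient: (k^-5)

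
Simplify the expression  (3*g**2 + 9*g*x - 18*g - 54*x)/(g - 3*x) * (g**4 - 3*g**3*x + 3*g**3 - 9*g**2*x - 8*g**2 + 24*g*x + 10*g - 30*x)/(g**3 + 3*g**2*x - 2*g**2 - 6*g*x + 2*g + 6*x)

3*g**2 - 3*g - 90

Factor: 3*g**2 + 9*g*x - 18*g - 54*x = 3*(g + 3*x)*(g - 6);  g**4 - 3*g**3*x + 3*g**3 - 9*g**2*x - 8*g**2 + 24*g*x + 10*g - 30*x = (g + 5)*(g**2 - 2*g + 2)*(g - 3*x);  g**3 + 3*g**2*x - 2*g**2 - 6*g*x + 2*g + 6*x = (g**2 - 2*g + 2)*(g + 3*x)
Cancel the common factors (g**2 - 2*g + 2), (g + 3*x), (g - 3*x).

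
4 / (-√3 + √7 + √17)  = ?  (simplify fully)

Group as (√7 + √17) - √3; multiply by (√7 + √17) + √3, then rationalise the remaining surd.

(-84*√3 - 28*√17 + 52*√7 + 8*√357)/35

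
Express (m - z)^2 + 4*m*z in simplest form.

(m + z)^2

Expand the square and combine the 4*m*z term.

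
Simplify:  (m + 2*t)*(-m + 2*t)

Difference of squares with P = 2*t, Q = m.

-m^2 + 4*t^2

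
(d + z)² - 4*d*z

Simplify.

Expand the square and combine the 4*d*z term.

(d - z)²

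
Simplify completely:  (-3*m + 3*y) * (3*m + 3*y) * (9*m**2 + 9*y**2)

Pair the conjugate factors: ((3*y)+(3*m))((3*y)-(3*m)) = -9*m**2 + 9*y**2, then repeat with the next factor.

-81*m**4 + 81*y**4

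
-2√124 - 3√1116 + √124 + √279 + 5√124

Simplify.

2√124 = 4*√31; 3√1116 = 18*√31; √124 = 2*√31; √279 = 3*√31; 5√124 = 10*√31
Combine: (-4 - 18 + 2 + 3 + 10)·√31 = -7*√31

-7*√31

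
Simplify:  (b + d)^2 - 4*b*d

Expand the square and combine the 4*b*d term.

(b - d)^2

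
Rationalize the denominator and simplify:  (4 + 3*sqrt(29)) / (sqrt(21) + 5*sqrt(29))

(-3*sqrt(609) - 4*sqrt(21) + 20*sqrt(29) + 435)/704

Multiply numerator and denominator by -sqrt(21) + 5*sqrt(29).
Denominator becomes 704; numerator becomes -3*sqrt(609) - 4*sqrt(21) + 20*sqrt(29) + 435.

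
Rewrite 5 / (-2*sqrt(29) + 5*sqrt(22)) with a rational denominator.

Multiply numerator and denominator by 2*sqrt(29) + 5*sqrt(22).
Denominator becomes 434; numerator becomes 10*sqrt(29) + 25*sqrt(22).

(10*sqrt(29) + 25*sqrt(22))/434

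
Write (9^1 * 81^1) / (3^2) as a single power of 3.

9^1 = 3^2; 81^1 = 3^4; 3^2 = 3^2
Combine exponents: 3^4

3^4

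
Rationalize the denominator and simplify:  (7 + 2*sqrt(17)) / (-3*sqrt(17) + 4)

(-130 - 29*sqrt(17))/137

Multiply numerator and denominator by 4 + 3*sqrt(17).
Denominator becomes -137; numerator becomes 29*sqrt(17) + 130.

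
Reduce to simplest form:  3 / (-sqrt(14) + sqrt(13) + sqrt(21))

(-30*sqrt(14) + 9*sqrt(21) + 33*sqrt(13) + 21*sqrt(78))/346

Group as (sqrt(13) + sqrt(21)) - sqrt(14); multiply by (sqrt(13) + sqrt(21)) + sqrt(14), then rationalise the remaining surd.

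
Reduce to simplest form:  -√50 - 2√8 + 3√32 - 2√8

-√2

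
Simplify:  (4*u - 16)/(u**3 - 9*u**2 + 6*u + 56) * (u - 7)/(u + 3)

4/(u**2 + 5*u + 6)

Factor: 4*u - 16 = 4*(u - 4);  u**3 - 9*u**2 + 6*u + 56 = (u - 4)*(u - 7)*(u + 2)
Cancel the common factors (u - 7), (u - 4).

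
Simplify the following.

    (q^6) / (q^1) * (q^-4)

Quotient: q^5
Multiply by (q^-4): add exponents.

q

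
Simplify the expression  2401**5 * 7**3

7**23

2401**5 = 7**20; 7**3 = 7**3
Combine exponents: 7**23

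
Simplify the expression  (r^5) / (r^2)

Quotient: r^3

r^3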